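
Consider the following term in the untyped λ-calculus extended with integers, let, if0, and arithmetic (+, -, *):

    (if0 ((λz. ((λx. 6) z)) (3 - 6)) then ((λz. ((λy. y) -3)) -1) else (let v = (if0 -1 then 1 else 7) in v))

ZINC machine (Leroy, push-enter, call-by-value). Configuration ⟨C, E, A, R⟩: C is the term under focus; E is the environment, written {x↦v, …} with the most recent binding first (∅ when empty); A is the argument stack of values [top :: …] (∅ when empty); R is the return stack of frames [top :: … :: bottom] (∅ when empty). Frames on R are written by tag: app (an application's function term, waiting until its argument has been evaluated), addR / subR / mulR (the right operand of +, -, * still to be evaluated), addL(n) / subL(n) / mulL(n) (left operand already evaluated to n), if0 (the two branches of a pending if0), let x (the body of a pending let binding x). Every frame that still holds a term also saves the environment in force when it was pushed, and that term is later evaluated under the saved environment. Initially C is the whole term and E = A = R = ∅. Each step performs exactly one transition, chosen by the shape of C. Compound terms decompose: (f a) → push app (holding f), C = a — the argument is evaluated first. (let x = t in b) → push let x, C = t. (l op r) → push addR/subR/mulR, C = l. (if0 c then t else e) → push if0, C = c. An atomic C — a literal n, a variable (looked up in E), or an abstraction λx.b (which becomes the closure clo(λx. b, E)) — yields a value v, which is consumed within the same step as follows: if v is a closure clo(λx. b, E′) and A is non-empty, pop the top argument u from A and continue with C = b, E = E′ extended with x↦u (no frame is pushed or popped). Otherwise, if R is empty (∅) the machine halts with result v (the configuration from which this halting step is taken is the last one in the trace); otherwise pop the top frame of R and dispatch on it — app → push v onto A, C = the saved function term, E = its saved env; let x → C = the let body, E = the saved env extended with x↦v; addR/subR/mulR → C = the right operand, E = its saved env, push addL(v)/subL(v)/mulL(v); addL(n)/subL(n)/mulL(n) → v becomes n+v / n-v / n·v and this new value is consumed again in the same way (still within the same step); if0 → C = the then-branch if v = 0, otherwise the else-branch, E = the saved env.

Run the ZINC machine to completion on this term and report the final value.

t=0: <C=(if0 ((λz. ((λx. 6) z)) (3 - 6)) then ((λz. ((λy. y) -3)) -1) else (let v = (if0 -1 then 1 else 7) in v)), E=∅, A=∅, R=∅>
t=1: <C=((λz. ((λx. 6) z)) (3 - 6)), E=∅, A=∅, R=[if0]>
t=2: <C=(3 - 6), E=∅, A=∅, R=[app :: if0]>
t=3: <C=3, E=∅, A=∅, R=[subR :: app :: if0]>
t=4: <C=6, E=∅, A=∅, R=[subL(3) :: app :: if0]>
t=5: <C=(λz. ((λx. 6) z)), E=∅, A=[-3], R=[if0]>
t=6: <C=((λx. 6) z), E={z↦-3}, A=∅, R=[if0]>
t=7: <C=z, E={z↦-3}, A=∅, R=[app :: if0]>
t=8: <C=(λx. 6), E={z↦-3}, A=[-3], R=[if0]>
t=9: <C=6, E={x↦-3, z↦-3}, A=∅, R=[if0]>
t=10: <C=(let v = (if0 -1 then 1 else 7) in v), E=∅, A=∅, R=∅>
t=11: <C=(if0 -1 then 1 else 7), E=∅, A=∅, R=[let v]>
t=12: <C=-1, E=∅, A=∅, R=[if0 :: let v]>
t=13: <C=7, E=∅, A=∅, R=[let v]>
t=14: <C=v, E={v↦7}, A=∅, R=∅>
→ final value 7

Answer: 7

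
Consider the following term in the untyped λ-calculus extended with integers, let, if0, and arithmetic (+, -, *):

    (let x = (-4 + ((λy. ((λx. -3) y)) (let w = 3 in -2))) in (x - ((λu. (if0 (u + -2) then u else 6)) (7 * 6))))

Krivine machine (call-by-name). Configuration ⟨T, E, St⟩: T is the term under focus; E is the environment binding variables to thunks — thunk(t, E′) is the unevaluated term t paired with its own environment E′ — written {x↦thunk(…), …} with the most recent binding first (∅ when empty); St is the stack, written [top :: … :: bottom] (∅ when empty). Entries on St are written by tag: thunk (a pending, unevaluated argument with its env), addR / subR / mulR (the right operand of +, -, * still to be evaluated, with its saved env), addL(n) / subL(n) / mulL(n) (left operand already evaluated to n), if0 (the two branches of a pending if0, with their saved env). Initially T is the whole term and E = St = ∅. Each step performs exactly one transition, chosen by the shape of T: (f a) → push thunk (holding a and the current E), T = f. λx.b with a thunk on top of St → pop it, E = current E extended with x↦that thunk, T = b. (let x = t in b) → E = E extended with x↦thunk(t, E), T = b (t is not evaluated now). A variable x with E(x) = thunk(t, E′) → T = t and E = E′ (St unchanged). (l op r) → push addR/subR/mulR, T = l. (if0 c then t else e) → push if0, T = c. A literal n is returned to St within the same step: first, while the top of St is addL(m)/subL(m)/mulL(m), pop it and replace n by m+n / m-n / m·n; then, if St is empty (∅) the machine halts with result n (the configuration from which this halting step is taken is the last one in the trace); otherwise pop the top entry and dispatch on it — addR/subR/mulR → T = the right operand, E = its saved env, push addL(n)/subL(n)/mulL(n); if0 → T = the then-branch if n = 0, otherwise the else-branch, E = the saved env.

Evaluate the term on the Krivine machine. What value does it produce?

Answer: -13

Execution trace:
0. ⟨T=(let x = (-4 + ((λy. ((λx. -3) y)) (let w = 3 in -2))) in (x - ((λu. (if0 (u + -2) then u else 6)) (7 * 6)))); E=∅; St=∅⟩
1. ⟨T=(x - ((λu. (if0 (u + -2) then u else 6)) (7 * 6))); E={x↦thunk((-4 + ((λy. ((λx. -3) y)) (let w = 3 in -2))), ∅)}; St=∅⟩
2. ⟨T=x; E={x↦thunk((-4 + ((λy. ((λx. -3) y)) (let w = 3 in -2))), ∅)}; St=[subR]⟩
3. ⟨T=(-4 + ((λy. ((λx. -3) y)) (let w = 3 in -2))); E=∅; St=[subR]⟩
4. ⟨T=-4; E=∅; St=[addR :: subR]⟩
5. ⟨T=((λy. ((λx. -3) y)) (let w = 3 in -2)); E=∅; St=[addL(-4) :: subR]⟩
6. ⟨T=(λy. ((λx. -3) y)); E=∅; St=[thunk :: addL(-4) :: subR]⟩
7. ⟨T=((λx. -3) y); E={y↦thunk((let w = 3 in -2), ∅)}; St=[addL(-4) :: subR]⟩
8. ⟨T=(λx. -3); E={y↦thunk((let w = 3 in -2), ∅)}; St=[thunk :: addL(-4) :: subR]⟩
9. ⟨T=-3; E={x↦thunk(y, {y↦thunk((let w = 3 in -2), ∅)}), y↦thunk((let w = 3 in -2), ∅)}; St=[addL(-4) :: subR]⟩
10. ⟨T=((λu. (if0 (u + -2) then u else 6)) (7 * 6)); E={x↦thunk((-4 + ((λy. ((λx. -3) y)) (let w = 3 in -2))), ∅)}; St=[subL(-7)]⟩
11. ⟨T=(λu. (if0 (u + -2) then u else 6)); E={x↦thunk((-4 + ((λy. ((λx. -3) y)) (let w = 3 in -2))), ∅)}; St=[thunk :: subL(-7)]⟩
12. ⟨T=(if0 (u + -2) then u else 6); E={u↦thunk((7 * 6), {x↦thunk((-4 + ((λy. ((λx. -3) y)) (let w = 3 in -2))), ∅)}), x↦thunk((-4 + ((λy. ((λx. -3) y)) (let w = 3 in -2))), ∅)}; St=[subL(-7)]⟩
13. ⟨T=(u + -2); E={u↦thunk((7 * 6), {x↦thunk((-4 + ((λy. ((λx. -3) y)) (let w = 3 in -2))), ∅)}), x↦thunk((-4 + ((λy. ((λx. -3) y)) (let w = 3 in -2))), ∅)}; St=[if0 :: subL(-7)]⟩
14. ⟨T=u; E={u↦thunk((7 * 6), {x↦thunk((-4 + ((λy. ((λx. -3) y)) (let w = 3 in -2))), ∅)}), x↦thunk((-4 + ((λy. ((λx. -3) y)) (let w = 3 in -2))), ∅)}; St=[addR :: if0 :: subL(-7)]⟩
15. ⟨T=(7 * 6); E={x↦thunk((-4 + ((λy. ((λx. -3) y)) (let w = 3 in -2))), ∅)}; St=[addR :: if0 :: subL(-7)]⟩
16. ⟨T=7; E={x↦thunk((-4 + ((λy. ((λx. -3) y)) (let w = 3 in -2))), ∅)}; St=[mulR :: addR :: if0 :: subL(-7)]⟩
17. ⟨T=6; E={x↦thunk((-4 + ((λy. ((λx. -3) y)) (let w = 3 in -2))), ∅)}; St=[mulL(7) :: addR :: if0 :: subL(-7)]⟩
18. ⟨T=-2; E={u↦thunk((7 * 6), {x↦thunk((-4 + ((λy. ((λx. -3) y)) (let w = 3 in -2))), ∅)}), x↦thunk((-4 + ((λy. ((λx. -3) y)) (let w = 3 in -2))), ∅)}; St=[addL(42) :: if0 :: subL(-7)]⟩
19. ⟨T=6; E={u↦thunk((7 * 6), {x↦thunk((-4 + ((λy. ((λx. -3) y)) (let w = 3 in -2))), ∅)}), x↦thunk((-4 + ((λy. ((λx. -3) y)) (let w = 3 in -2))), ∅)}; St=[subL(-7)]⟩
→ final value -13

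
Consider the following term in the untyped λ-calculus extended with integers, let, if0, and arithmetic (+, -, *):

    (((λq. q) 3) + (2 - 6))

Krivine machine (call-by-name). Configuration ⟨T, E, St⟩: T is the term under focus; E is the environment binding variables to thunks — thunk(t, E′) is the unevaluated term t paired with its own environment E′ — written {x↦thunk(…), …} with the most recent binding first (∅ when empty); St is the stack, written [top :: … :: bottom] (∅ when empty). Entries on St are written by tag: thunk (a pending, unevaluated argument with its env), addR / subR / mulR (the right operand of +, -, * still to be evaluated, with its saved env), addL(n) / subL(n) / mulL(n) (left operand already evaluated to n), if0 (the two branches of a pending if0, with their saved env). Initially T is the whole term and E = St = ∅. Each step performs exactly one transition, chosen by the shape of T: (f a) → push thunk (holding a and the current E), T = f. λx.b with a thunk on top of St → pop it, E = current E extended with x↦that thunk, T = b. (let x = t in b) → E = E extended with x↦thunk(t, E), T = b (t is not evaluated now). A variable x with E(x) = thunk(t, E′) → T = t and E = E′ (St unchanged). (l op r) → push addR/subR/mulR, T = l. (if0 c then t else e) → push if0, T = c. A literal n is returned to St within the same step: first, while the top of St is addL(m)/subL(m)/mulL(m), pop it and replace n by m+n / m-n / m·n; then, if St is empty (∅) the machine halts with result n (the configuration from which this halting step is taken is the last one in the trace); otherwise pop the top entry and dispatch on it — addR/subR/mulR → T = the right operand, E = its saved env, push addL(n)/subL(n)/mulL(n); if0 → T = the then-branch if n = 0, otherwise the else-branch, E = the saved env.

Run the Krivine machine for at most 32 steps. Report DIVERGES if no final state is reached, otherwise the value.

[0] [T=(((λq. q) 3) + (2 - 6)) | E=∅ | St=∅]
[1] [T=((λq. q) 3) | E=∅ | St=[addR]]
[2] [T=(λq. q) | E=∅ | St=[thunk :: addR]]
[3] [T=q | E={q↦thunk(3, ∅)} | St=[addR]]
[4] [T=3 | E=∅ | St=[addR]]
[5] [T=(2 - 6) | E=∅ | St=[addL(3)]]
[6] [T=2 | E=∅ | St=[subR :: addL(3)]]
[7] [T=6 | E=∅ | St=[subL(2) :: addL(3)]]
→ final value -1

Answer: -1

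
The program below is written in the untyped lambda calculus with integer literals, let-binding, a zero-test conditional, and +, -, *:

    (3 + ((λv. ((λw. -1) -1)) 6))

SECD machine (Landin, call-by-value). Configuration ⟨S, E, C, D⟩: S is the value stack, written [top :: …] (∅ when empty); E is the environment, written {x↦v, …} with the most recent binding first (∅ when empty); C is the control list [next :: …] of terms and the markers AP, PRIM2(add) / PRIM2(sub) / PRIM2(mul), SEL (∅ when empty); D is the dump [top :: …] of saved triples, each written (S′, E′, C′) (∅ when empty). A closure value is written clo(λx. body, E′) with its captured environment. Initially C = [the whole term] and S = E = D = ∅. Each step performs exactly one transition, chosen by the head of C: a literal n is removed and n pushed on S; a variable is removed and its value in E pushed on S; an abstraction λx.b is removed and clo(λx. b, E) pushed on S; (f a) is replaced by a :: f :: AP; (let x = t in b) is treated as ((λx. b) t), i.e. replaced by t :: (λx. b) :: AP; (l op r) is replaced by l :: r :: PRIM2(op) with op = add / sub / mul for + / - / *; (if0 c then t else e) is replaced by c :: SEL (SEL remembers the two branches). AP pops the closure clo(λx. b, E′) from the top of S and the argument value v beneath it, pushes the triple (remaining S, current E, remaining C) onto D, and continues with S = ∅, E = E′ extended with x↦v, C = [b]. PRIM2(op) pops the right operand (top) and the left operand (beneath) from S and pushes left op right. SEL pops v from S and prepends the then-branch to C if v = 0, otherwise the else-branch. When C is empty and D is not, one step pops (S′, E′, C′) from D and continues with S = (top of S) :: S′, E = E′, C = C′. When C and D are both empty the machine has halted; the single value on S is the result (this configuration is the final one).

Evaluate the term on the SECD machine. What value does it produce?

[0] ⟨S=∅; E=∅; C=[(3 + ((λv. ((λw. -1) -1)) 6))]; D=∅⟩
[1] ⟨S=∅; E=∅; C=[3 :: ((λv. ((λw. -1) -1)) 6) :: PRIM2(add)]; D=∅⟩
[2] ⟨S=[3]; E=∅; C=[((λv. ((λw. -1) -1)) 6) :: PRIM2(add)]; D=∅⟩
[3] ⟨S=[3]; E=∅; C=[6 :: (λv. ((λw. -1) -1)) :: AP :: PRIM2(add)]; D=∅⟩
[4] ⟨S=[6 :: 3]; E=∅; C=[(λv. ((λw. -1) -1)) :: AP :: PRIM2(add)]; D=∅⟩
[5] ⟨S=[clo(λv. ((λw. -1) -1), ∅) :: 6 :: 3]; E=∅; C=[AP :: PRIM2(add)]; D=∅⟩
[6] ⟨S=∅; E={v↦6}; C=[((λw. -1) -1)]; D=[([3], ∅, [PRIM2(add)])]⟩
[7] ⟨S=∅; E={v↦6}; C=[-1 :: (λw. -1) :: AP]; D=[([3], ∅, [PRIM2(add)])]⟩
[8] ⟨S=[-1]; E={v↦6}; C=[(λw. -1) :: AP]; D=[([3], ∅, [PRIM2(add)])]⟩
[9] ⟨S=[clo(λw. -1, {v↦6}) :: -1]; E={v↦6}; C=[AP]; D=[([3], ∅, [PRIM2(add)])]⟩
[10] ⟨S=∅; E={w↦-1, v↦6}; C=[-1]; D=[(∅, {v↦6}, ∅) :: ([3], ∅, [PRIM2(add)])]⟩
[11] ⟨S=[-1]; E={w↦-1, v↦6}; C=∅; D=[(∅, {v↦6}, ∅) :: ([3], ∅, [PRIM2(add)])]⟩
[12] ⟨S=[-1]; E={v↦6}; C=∅; D=[([3], ∅, [PRIM2(add)])]⟩
[13] ⟨S=[-1 :: 3]; E=∅; C=[PRIM2(add)]; D=∅⟩
[14] ⟨S=[2]; E=∅; C=∅; D=∅⟩
→ final value 2

Answer: 2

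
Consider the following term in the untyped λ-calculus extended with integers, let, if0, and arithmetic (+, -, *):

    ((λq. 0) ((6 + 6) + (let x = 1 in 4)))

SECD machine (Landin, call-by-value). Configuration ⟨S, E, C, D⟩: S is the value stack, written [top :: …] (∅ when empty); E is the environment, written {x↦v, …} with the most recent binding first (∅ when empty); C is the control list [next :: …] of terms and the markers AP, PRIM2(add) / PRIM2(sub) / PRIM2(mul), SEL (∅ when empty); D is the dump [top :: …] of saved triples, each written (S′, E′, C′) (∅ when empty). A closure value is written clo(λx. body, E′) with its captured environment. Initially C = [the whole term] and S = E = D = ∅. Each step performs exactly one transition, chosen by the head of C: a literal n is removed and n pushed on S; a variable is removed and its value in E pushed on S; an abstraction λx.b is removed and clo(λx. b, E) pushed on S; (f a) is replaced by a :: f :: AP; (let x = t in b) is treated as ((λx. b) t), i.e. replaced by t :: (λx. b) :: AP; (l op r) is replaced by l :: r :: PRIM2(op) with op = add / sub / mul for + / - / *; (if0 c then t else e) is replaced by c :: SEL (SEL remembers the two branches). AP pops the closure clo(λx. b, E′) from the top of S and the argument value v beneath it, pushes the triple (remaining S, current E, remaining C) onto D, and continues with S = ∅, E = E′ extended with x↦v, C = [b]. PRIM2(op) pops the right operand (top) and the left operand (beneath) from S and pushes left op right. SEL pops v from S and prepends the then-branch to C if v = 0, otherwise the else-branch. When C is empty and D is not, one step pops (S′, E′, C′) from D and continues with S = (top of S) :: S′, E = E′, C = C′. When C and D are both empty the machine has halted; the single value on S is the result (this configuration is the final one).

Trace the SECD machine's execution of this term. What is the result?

[0] ⟨S=∅; E=∅; C=[((λq. 0) ((6 + 6) + (let x = 1 in 4)))]; D=∅⟩
[1] ⟨S=∅; E=∅; C=[((6 + 6) + (let x = 1 in 4)) :: (λq. 0) :: AP]; D=∅⟩
[2] ⟨S=∅; E=∅; C=[(6 + 6) :: (let x = 1 in 4) :: PRIM2(add) :: (λq. 0) :: AP]; D=∅⟩
[3] ⟨S=∅; E=∅; C=[6 :: 6 :: PRIM2(add) :: (let x = 1 in 4) :: PRIM2(add) :: (λq. 0) :: AP]; D=∅⟩
[4] ⟨S=[6]; E=∅; C=[6 :: PRIM2(add) :: (let x = 1 in 4) :: PRIM2(add) :: (λq. 0) :: AP]; D=∅⟩
[5] ⟨S=[6 :: 6]; E=∅; C=[PRIM2(add) :: (let x = 1 in 4) :: PRIM2(add) :: (λq. 0) :: AP]; D=∅⟩
[6] ⟨S=[12]; E=∅; C=[(let x = 1 in 4) :: PRIM2(add) :: (λq. 0) :: AP]; D=∅⟩
[7] ⟨S=[12]; E=∅; C=[1 :: (λx. 4) :: AP :: PRIM2(add) :: (λq. 0) :: AP]; D=∅⟩
[8] ⟨S=[1 :: 12]; E=∅; C=[(λx. 4) :: AP :: PRIM2(add) :: (λq. 0) :: AP]; D=∅⟩
[9] ⟨S=[clo(λx. 4, ∅) :: 1 :: 12]; E=∅; C=[AP :: PRIM2(add) :: (λq. 0) :: AP]; D=∅⟩
[10] ⟨S=∅; E={x↦1}; C=[4]; D=[([12], ∅, [PRIM2(add) :: (λq. 0) :: AP])]⟩
[11] ⟨S=[4]; E={x↦1}; C=∅; D=[([12], ∅, [PRIM2(add) :: (λq. 0) :: AP])]⟩
[12] ⟨S=[4 :: 12]; E=∅; C=[PRIM2(add) :: (λq. 0) :: AP]; D=∅⟩
[13] ⟨S=[16]; E=∅; C=[(λq. 0) :: AP]; D=∅⟩
[14] ⟨S=[clo(λq. 0, ∅) :: 16]; E=∅; C=[AP]; D=∅⟩
[15] ⟨S=∅; E={q↦16}; C=[0]; D=[(∅, ∅, ∅)]⟩
[16] ⟨S=[0]; E={q↦16}; C=∅; D=[(∅, ∅, ∅)]⟩
[17] ⟨S=[0]; E=∅; C=∅; D=∅⟩
→ final value 0

Answer: 0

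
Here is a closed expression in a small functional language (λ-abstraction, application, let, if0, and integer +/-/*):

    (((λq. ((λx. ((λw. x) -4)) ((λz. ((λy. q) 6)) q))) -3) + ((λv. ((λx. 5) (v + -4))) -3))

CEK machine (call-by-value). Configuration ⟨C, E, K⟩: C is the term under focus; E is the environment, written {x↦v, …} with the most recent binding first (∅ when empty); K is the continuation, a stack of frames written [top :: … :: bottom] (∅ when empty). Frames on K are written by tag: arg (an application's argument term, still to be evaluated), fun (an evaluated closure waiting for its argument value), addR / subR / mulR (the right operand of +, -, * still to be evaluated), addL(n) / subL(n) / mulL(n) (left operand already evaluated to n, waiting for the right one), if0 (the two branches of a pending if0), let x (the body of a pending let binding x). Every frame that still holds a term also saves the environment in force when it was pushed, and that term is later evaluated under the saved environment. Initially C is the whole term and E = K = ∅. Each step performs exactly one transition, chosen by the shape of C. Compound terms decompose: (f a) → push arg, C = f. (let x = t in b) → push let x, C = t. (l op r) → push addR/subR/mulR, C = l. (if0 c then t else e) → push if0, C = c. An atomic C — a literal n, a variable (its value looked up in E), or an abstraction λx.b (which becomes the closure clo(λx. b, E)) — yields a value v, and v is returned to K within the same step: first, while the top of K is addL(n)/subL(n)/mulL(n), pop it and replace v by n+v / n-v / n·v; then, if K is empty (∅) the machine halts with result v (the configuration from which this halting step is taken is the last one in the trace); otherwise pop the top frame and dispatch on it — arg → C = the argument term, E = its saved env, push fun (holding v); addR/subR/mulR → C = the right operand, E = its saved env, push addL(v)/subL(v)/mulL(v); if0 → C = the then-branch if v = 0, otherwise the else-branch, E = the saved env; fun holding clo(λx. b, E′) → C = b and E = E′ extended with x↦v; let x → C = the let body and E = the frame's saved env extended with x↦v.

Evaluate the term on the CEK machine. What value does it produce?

0. ⟨C=(((λq. ((λx. ((λw. x) -4)) ((λz. ((λy. q) 6)) q))) -3) + ((λv. ((λx. 5) (v + -4))) -3)); E=∅; K=∅⟩
1. ⟨C=((λq. ((λx. ((λw. x) -4)) ((λz. ((λy. q) 6)) q))) -3); E=∅; K=[addR]⟩
2. ⟨C=(λq. ((λx. ((λw. x) -4)) ((λz. ((λy. q) 6)) q))); E=∅; K=[arg :: addR]⟩
3. ⟨C=-3; E=∅; K=[fun :: addR]⟩
4. ⟨C=((λx. ((λw. x) -4)) ((λz. ((λy. q) 6)) q)); E={q↦-3}; K=[addR]⟩
5. ⟨C=(λx. ((λw. x) -4)); E={q↦-3}; K=[arg :: addR]⟩
6. ⟨C=((λz. ((λy. q) 6)) q); E={q↦-3}; K=[fun :: addR]⟩
7. ⟨C=(λz. ((λy. q) 6)); E={q↦-3}; K=[arg :: fun :: addR]⟩
8. ⟨C=q; E={q↦-3}; K=[fun :: fun :: addR]⟩
9. ⟨C=((λy. q) 6); E={z↦-3, q↦-3}; K=[fun :: addR]⟩
10. ⟨C=(λy. q); E={z↦-3, q↦-3}; K=[arg :: fun :: addR]⟩
11. ⟨C=6; E={z↦-3, q↦-3}; K=[fun :: fun :: addR]⟩
12. ⟨C=q; E={y↦6, z↦-3, q↦-3}; K=[fun :: addR]⟩
13. ⟨C=((λw. x) -4); E={x↦-3, q↦-3}; K=[addR]⟩
14. ⟨C=(λw. x); E={x↦-3, q↦-3}; K=[arg :: addR]⟩
15. ⟨C=-4; E={x↦-3, q↦-3}; K=[fun :: addR]⟩
16. ⟨C=x; E={w↦-4, x↦-3, q↦-3}; K=[addR]⟩
17. ⟨C=((λv. ((λx. 5) (v + -4))) -3); E=∅; K=[addL(-3)]⟩
18. ⟨C=(λv. ((λx. 5) (v + -4))); E=∅; K=[arg :: addL(-3)]⟩
19. ⟨C=-3; E=∅; K=[fun :: addL(-3)]⟩
20. ⟨C=((λx. 5) (v + -4)); E={v↦-3}; K=[addL(-3)]⟩
21. ⟨C=(λx. 5); E={v↦-3}; K=[arg :: addL(-3)]⟩
22. ⟨C=(v + -4); E={v↦-3}; K=[fun :: addL(-3)]⟩
23. ⟨C=v; E={v↦-3}; K=[addR :: fun :: addL(-3)]⟩
24. ⟨C=-4; E={v↦-3}; K=[addL(-3) :: fun :: addL(-3)]⟩
25. ⟨C=5; E={x↦-7, v↦-3}; K=[addL(-3)]⟩
→ final value 2

Answer: 2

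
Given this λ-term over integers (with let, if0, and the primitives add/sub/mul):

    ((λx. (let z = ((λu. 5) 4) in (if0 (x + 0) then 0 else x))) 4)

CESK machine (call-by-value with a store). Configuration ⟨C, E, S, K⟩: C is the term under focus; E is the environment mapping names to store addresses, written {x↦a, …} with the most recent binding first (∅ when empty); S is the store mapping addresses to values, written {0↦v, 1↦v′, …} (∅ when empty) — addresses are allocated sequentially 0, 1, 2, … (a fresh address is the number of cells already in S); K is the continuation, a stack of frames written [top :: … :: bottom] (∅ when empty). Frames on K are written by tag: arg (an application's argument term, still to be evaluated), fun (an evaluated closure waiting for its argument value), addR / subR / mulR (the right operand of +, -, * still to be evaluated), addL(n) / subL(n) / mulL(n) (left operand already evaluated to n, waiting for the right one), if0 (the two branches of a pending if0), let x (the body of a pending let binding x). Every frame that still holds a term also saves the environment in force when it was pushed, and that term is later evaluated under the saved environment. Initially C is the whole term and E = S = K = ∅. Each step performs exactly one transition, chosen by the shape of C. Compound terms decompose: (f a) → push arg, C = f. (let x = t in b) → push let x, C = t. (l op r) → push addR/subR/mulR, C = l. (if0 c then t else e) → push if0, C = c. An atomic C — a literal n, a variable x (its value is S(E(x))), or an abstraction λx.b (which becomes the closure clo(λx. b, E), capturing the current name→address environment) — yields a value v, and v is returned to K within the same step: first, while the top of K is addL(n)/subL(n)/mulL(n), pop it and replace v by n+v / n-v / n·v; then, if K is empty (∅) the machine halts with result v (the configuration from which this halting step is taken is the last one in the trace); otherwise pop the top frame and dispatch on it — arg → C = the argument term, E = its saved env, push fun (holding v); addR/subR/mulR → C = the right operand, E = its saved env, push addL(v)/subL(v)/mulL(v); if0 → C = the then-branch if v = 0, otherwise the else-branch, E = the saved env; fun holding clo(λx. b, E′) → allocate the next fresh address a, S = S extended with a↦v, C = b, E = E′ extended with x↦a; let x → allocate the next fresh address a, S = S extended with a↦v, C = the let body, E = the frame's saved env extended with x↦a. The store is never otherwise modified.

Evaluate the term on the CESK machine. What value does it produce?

Answer: 4

Execution trace:
t=0: [C=((λx. (let z = ((λu. 5) 4) in (if0 (x + 0) then 0 else x))) 4) | E=∅ | S=∅ | K=∅]
t=1: [C=(λx. (let z = ((λu. 5) 4) in (if0 (x + 0) then 0 else x))) | E=∅ | S=∅ | K=[arg]]
t=2: [C=4 | E=∅ | S=∅ | K=[fun]]
t=3: [C=(let z = ((λu. 5) 4) in (if0 (x + 0) then 0 else x)) | E={x↦0} | S={0↦4} | K=∅]
t=4: [C=((λu. 5) 4) | E={x↦0} | S={0↦4} | K=[let z]]
t=5: [C=(λu. 5) | E={x↦0} | S={0↦4} | K=[arg :: let z]]
t=6: [C=4 | E={x↦0} | S={0↦4} | K=[fun :: let z]]
t=7: [C=5 | E={u↦1, x↦0} | S={0↦4, 1↦4} | K=[let z]]
t=8: [C=(if0 (x + 0) then 0 else x) | E={z↦2, x↦0} | S={0↦4, 1↦4, 2↦5} | K=∅]
t=9: [C=(x + 0) | E={z↦2, x↦0} | S={0↦4, 1↦4, 2↦5} | K=[if0]]
t=10: [C=x | E={z↦2, x↦0} | S={0↦4, 1↦4, 2↦5} | K=[addR :: if0]]
t=11: [C=0 | E={z↦2, x↦0} | S={0↦4, 1↦4, 2↦5} | K=[addL(4) :: if0]]
t=12: [C=x | E={z↦2, x↦0} | S={0↦4, 1↦4, 2↦5} | K=∅]
→ final value 4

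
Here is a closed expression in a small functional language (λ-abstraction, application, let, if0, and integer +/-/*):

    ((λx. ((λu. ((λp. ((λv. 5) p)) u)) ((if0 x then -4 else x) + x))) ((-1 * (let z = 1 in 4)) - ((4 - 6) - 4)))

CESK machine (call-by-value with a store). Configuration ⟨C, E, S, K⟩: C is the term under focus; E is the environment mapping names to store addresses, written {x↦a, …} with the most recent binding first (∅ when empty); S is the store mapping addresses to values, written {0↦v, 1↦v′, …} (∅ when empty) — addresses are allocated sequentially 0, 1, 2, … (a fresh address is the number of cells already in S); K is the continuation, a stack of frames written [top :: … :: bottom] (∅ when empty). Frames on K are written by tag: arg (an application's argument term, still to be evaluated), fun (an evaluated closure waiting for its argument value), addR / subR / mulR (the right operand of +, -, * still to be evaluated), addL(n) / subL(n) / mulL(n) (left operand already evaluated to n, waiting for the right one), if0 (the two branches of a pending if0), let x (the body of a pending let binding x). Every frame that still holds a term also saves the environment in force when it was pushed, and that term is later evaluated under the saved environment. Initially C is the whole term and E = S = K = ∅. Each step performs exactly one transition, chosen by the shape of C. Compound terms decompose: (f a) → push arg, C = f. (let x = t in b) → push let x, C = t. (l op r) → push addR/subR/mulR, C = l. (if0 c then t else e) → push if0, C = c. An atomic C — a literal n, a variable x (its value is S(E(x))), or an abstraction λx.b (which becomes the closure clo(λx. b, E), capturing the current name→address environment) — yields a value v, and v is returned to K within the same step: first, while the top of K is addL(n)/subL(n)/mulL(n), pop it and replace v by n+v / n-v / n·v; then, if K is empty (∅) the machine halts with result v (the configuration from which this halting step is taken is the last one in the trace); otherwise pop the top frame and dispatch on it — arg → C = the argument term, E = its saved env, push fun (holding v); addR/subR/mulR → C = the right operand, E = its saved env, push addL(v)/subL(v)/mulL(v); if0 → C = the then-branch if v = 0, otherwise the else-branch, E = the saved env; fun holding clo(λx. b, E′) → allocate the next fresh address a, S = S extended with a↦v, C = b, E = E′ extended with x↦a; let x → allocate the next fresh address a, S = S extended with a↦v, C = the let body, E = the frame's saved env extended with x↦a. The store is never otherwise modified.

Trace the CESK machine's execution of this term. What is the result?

Answer: 5

Derivation:
0. [C=((λx. ((λu. ((λp. ((λv. 5) p)) u)) ((if0 x then -4 else x) + x))) ((-1 * (let z = 1 in 4)) - ((4 - 6) - 4))) | E=∅ | S=∅ | K=∅]
1. [C=(λx. ((λu. ((λp. ((λv. 5) p)) u)) ((if0 x then -4 else x) + x))) | E=∅ | S=∅ | K=[arg]]
2. [C=((-1 * (let z = 1 in 4)) - ((4 - 6) - 4)) | E=∅ | S=∅ | K=[fun]]
3. [C=(-1 * (let z = 1 in 4)) | E=∅ | S=∅ | K=[subR :: fun]]
4. [C=-1 | E=∅ | S=∅ | K=[mulR :: subR :: fun]]
5. [C=(let z = 1 in 4) | E=∅ | S=∅ | K=[mulL(-1) :: subR :: fun]]
6. [C=1 | E=∅ | S=∅ | K=[let z :: mulL(-1) :: subR :: fun]]
7. [C=4 | E={z↦0} | S={0↦1} | K=[mulL(-1) :: subR :: fun]]
8. [C=((4 - 6) - 4) | E=∅ | S={0↦1} | K=[subL(-4) :: fun]]
9. [C=(4 - 6) | E=∅ | S={0↦1} | K=[subR :: subL(-4) :: fun]]
10. [C=4 | E=∅ | S={0↦1} | K=[subR :: subR :: subL(-4) :: fun]]
11. [C=6 | E=∅ | S={0↦1} | K=[subL(4) :: subR :: subL(-4) :: fun]]
12. [C=4 | E=∅ | S={0↦1} | K=[subL(-2) :: subL(-4) :: fun]]
13. [C=((λu. ((λp. ((λv. 5) p)) u)) ((if0 x then -4 else x) + x)) | E={x↦1} | S={0↦1, 1↦2} | K=∅]
14. [C=(λu. ((λp. ((λv. 5) p)) u)) | E={x↦1} | S={0↦1, 1↦2} | K=[arg]]
15. [C=((if0 x then -4 else x) + x) | E={x↦1} | S={0↦1, 1↦2} | K=[fun]]
16. [C=(if0 x then -4 else x) | E={x↦1} | S={0↦1, 1↦2} | K=[addR :: fun]]
17. [C=x | E={x↦1} | S={0↦1, 1↦2} | K=[if0 :: addR :: fun]]
18. [C=x | E={x↦1} | S={0↦1, 1↦2} | K=[addR :: fun]]
19. [C=x | E={x↦1} | S={0↦1, 1↦2} | K=[addL(2) :: fun]]
20. [C=((λp. ((λv. 5) p)) u) | E={u↦2, x↦1} | S={0↦1, 1↦2, 2↦4} | K=∅]
21. [C=(λp. ((λv. 5) p)) | E={u↦2, x↦1} | S={0↦1, 1↦2, 2↦4} | K=[arg]]
22. [C=u | E={u↦2, x↦1} | S={0↦1, 1↦2, 2↦4} | K=[fun]]
23. [C=((λv. 5) p) | E={p↦3, u↦2, x↦1} | S={0↦1, 1↦2, 2↦4, 3↦4} | K=∅]
24. [C=(λv. 5) | E={p↦3, u↦2, x↦1} | S={0↦1, 1↦2, 2↦4, 3↦4} | K=[arg]]
25. [C=p | E={p↦3, u↦2, x↦1} | S={0↦1, 1↦2, 2↦4, 3↦4} | K=[fun]]
26. [C=5 | E={v↦4, p↦3, u↦2, x↦1} | S={0↦1, 1↦2, 2↦4, 3↦4, 4↦4} | K=∅]
→ final value 5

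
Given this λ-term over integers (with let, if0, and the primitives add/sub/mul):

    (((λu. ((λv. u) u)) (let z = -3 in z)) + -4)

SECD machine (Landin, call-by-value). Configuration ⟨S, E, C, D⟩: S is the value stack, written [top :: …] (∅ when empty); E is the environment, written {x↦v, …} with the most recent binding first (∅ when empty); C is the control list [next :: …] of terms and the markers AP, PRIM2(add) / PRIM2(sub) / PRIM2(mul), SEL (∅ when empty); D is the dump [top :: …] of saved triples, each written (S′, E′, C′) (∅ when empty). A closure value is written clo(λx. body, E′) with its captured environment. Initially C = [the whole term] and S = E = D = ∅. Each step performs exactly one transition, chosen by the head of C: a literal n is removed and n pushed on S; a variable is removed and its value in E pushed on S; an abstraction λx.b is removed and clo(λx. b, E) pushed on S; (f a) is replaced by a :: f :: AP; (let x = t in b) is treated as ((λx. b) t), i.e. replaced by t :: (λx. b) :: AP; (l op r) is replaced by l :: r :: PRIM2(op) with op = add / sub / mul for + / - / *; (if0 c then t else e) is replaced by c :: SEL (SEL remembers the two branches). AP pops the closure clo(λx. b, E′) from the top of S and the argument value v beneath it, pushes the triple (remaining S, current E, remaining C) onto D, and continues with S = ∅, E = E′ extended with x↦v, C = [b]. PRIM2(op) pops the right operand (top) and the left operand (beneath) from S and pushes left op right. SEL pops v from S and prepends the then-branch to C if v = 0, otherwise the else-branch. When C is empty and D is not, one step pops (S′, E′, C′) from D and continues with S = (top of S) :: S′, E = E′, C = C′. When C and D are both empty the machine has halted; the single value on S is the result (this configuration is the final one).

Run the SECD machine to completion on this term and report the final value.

step 0: ⟨S=∅; E=∅; C=[(((λu. ((λv. u) u)) (let z = -3 in z)) + -4)]; D=∅⟩
step 1: ⟨S=∅; E=∅; C=[((λu. ((λv. u) u)) (let z = -3 in z)) :: -4 :: PRIM2(add)]; D=∅⟩
step 2: ⟨S=∅; E=∅; C=[(let z = -3 in z) :: (λu. ((λv. u) u)) :: AP :: -4 :: PRIM2(add)]; D=∅⟩
step 3: ⟨S=∅; E=∅; C=[-3 :: (λz. z) :: AP :: (λu. ((λv. u) u)) :: AP :: -4 :: PRIM2(add)]; D=∅⟩
step 4: ⟨S=[-3]; E=∅; C=[(λz. z) :: AP :: (λu. ((λv. u) u)) :: AP :: -4 :: PRIM2(add)]; D=∅⟩
step 5: ⟨S=[clo(λz. z, ∅) :: -3]; E=∅; C=[AP :: (λu. ((λv. u) u)) :: AP :: -4 :: PRIM2(add)]; D=∅⟩
step 6: ⟨S=∅; E={z↦-3}; C=[z]; D=[(∅, ∅, [(λu. ((λv. u) u)) :: AP :: -4 :: PRIM2(add)])]⟩
step 7: ⟨S=[-3]; E={z↦-3}; C=∅; D=[(∅, ∅, [(λu. ((λv. u) u)) :: AP :: -4 :: PRIM2(add)])]⟩
step 8: ⟨S=[-3]; E=∅; C=[(λu. ((λv. u) u)) :: AP :: -4 :: PRIM2(add)]; D=∅⟩
step 9: ⟨S=[clo(λu. ((λv. u) u), ∅) :: -3]; E=∅; C=[AP :: -4 :: PRIM2(add)]; D=∅⟩
step 10: ⟨S=∅; E={u↦-3}; C=[((λv. u) u)]; D=[(∅, ∅, [-4 :: PRIM2(add)])]⟩
step 11: ⟨S=∅; E={u↦-3}; C=[u :: (λv. u) :: AP]; D=[(∅, ∅, [-4 :: PRIM2(add)])]⟩
step 12: ⟨S=[-3]; E={u↦-3}; C=[(λv. u) :: AP]; D=[(∅, ∅, [-4 :: PRIM2(add)])]⟩
step 13: ⟨S=[clo(λv. u, {u↦-3}) :: -3]; E={u↦-3}; C=[AP]; D=[(∅, ∅, [-4 :: PRIM2(add)])]⟩
step 14: ⟨S=∅; E={v↦-3, u↦-3}; C=[u]; D=[(∅, {u↦-3}, ∅) :: (∅, ∅, [-4 :: PRIM2(add)])]⟩
step 15: ⟨S=[-3]; E={v↦-3, u↦-3}; C=∅; D=[(∅, {u↦-3}, ∅) :: (∅, ∅, [-4 :: PRIM2(add)])]⟩
step 16: ⟨S=[-3]; E={u↦-3}; C=∅; D=[(∅, ∅, [-4 :: PRIM2(add)])]⟩
step 17: ⟨S=[-3]; E=∅; C=[-4 :: PRIM2(add)]; D=∅⟩
step 18: ⟨S=[-4 :: -3]; E=∅; C=[PRIM2(add)]; D=∅⟩
step 19: ⟨S=[-7]; E=∅; C=∅; D=∅⟩
→ final value -7

Answer: -7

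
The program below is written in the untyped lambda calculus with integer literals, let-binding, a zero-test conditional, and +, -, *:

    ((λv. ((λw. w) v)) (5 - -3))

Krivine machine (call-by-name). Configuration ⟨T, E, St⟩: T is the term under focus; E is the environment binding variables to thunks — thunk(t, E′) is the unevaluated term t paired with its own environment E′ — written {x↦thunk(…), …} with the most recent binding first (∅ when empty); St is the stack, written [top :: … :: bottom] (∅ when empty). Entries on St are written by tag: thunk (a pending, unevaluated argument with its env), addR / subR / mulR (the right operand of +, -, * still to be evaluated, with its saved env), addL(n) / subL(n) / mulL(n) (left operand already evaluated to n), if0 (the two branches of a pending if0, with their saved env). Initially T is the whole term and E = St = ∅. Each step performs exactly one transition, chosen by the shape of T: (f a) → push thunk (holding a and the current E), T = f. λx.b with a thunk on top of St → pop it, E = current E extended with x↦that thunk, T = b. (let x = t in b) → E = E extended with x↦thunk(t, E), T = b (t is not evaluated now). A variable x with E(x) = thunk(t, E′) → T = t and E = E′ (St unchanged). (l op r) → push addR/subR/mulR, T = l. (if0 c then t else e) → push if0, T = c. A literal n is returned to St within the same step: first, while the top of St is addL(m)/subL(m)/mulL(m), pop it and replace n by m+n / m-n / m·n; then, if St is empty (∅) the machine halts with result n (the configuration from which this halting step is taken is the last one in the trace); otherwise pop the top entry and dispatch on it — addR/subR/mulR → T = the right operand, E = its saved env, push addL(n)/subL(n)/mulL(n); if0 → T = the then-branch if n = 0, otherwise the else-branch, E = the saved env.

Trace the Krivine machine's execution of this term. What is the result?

t=0: [T=((λv. ((λw. w) v)) (5 - -3)) | E=∅ | St=∅]
t=1: [T=(λv. ((λw. w) v)) | E=∅ | St=[thunk]]
t=2: [T=((λw. w) v) | E={v↦thunk((5 - -3), ∅)} | St=∅]
t=3: [T=(λw. w) | E={v↦thunk((5 - -3), ∅)} | St=[thunk]]
t=4: [T=w | E={w↦thunk(v, {v↦thunk((5 - -3), ∅)}), v↦thunk((5 - -3), ∅)} | St=∅]
t=5: [T=v | E={v↦thunk((5 - -3), ∅)} | St=∅]
t=6: [T=(5 - -3) | E=∅ | St=∅]
t=7: [T=5 | E=∅ | St=[subR]]
t=8: [T=-3 | E=∅ | St=[subL(5)]]
→ final value 8

Answer: 8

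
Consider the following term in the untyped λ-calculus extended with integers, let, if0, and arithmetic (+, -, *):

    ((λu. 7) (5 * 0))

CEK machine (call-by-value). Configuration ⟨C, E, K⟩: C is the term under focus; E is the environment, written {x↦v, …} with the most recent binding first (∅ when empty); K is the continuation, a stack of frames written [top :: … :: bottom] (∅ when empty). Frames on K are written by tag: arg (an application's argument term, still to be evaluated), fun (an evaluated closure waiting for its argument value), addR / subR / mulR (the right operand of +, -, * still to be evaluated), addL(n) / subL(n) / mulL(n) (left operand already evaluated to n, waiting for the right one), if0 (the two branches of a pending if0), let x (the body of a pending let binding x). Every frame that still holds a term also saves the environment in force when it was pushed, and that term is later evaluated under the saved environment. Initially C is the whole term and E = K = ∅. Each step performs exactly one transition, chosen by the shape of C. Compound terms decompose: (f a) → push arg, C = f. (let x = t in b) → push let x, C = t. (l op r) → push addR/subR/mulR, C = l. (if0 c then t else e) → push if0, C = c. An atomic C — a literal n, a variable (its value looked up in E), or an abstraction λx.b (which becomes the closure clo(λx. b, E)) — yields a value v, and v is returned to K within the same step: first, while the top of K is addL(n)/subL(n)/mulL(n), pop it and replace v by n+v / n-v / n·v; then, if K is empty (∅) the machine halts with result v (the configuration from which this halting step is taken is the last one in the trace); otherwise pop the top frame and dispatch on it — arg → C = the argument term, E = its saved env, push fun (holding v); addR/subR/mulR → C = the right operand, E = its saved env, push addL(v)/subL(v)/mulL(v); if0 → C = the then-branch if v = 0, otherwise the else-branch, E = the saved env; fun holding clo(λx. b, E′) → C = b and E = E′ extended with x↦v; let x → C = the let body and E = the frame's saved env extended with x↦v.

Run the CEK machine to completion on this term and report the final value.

Answer: 7

Derivation:
[0] [C=((λu. 7) (5 * 0)) | E=∅ | K=∅]
[1] [C=(λu. 7) | E=∅ | K=[arg]]
[2] [C=(5 * 0) | E=∅ | K=[fun]]
[3] [C=5 | E=∅ | K=[mulR :: fun]]
[4] [C=0 | E=∅ | K=[mulL(5) :: fun]]
[5] [C=7 | E={u↦0} | K=∅]
→ final value 7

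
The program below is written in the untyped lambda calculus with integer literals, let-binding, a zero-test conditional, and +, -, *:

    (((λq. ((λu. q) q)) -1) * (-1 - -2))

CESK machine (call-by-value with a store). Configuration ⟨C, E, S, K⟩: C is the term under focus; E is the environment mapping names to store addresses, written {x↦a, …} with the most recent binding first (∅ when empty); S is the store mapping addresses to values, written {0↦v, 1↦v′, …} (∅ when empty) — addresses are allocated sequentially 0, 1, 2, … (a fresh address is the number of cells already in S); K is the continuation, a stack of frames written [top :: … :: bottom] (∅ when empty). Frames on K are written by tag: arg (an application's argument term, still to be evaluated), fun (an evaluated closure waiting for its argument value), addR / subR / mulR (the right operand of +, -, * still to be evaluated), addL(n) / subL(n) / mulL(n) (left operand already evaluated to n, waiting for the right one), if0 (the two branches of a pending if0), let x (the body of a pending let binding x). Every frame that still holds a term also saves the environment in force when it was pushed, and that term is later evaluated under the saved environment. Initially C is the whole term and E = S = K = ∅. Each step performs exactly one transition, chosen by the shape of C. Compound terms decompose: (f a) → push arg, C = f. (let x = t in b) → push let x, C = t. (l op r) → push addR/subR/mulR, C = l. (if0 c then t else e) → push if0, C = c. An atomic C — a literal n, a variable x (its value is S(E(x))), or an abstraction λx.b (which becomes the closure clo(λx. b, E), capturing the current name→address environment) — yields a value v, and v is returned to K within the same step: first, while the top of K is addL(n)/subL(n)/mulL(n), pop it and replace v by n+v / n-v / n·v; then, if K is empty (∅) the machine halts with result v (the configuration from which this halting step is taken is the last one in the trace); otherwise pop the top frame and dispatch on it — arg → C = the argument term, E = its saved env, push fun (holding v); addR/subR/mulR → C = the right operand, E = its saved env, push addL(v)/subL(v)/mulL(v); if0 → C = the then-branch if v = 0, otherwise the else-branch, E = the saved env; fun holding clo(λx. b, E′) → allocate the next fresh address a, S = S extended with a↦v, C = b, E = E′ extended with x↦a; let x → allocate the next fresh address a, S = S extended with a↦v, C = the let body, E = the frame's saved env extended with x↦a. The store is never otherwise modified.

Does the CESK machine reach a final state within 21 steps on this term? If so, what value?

Answer: -1

Derivation:
t=0: ⟨C=(((λq. ((λu. q) q)) -1) * (-1 - -2)); E=∅; S=∅; K=∅⟩
t=1: ⟨C=((λq. ((λu. q) q)) -1); E=∅; S=∅; K=[mulR]⟩
t=2: ⟨C=(λq. ((λu. q) q)); E=∅; S=∅; K=[arg :: mulR]⟩
t=3: ⟨C=-1; E=∅; S=∅; K=[fun :: mulR]⟩
t=4: ⟨C=((λu. q) q); E={q↦0}; S={0↦-1}; K=[mulR]⟩
t=5: ⟨C=(λu. q); E={q↦0}; S={0↦-1}; K=[arg :: mulR]⟩
t=6: ⟨C=q; E={q↦0}; S={0↦-1}; K=[fun :: mulR]⟩
t=7: ⟨C=q; E={u↦1, q↦0}; S={0↦-1, 1↦-1}; K=[mulR]⟩
t=8: ⟨C=(-1 - -2); E=∅; S={0↦-1, 1↦-1}; K=[mulL(-1)]⟩
t=9: ⟨C=-1; E=∅; S={0↦-1, 1↦-1}; K=[subR :: mulL(-1)]⟩
t=10: ⟨C=-2; E=∅; S={0↦-1, 1↦-1}; K=[subL(-1) :: mulL(-1)]⟩
→ final value -1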